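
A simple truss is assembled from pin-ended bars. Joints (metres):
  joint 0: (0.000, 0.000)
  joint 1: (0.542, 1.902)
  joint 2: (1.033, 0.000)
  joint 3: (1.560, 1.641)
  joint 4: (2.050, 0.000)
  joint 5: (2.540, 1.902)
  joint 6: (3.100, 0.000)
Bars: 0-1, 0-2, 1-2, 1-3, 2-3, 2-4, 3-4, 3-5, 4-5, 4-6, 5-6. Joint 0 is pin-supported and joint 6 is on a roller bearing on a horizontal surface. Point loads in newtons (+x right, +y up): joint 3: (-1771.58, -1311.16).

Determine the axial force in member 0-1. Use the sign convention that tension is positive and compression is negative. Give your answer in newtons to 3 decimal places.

N=7 nodes, M=11 members, R=3 reactions → 2N=14, M+R=14
member 0 (0-1): L=1.9777, (cx,cy)=(0.2741,0.9617)
member 1 (0-2): L=1.0330, (cx,cy)=(1.0000,0.0000)
member 2 (1-2): L=1.9644, (cx,cy)=(0.2500,-0.9683)
member 3 (1-3): L=1.0509, (cx,cy)=(0.9687,-0.2484)
member 4 (2-3): L=1.7235, (cx,cy)=(0.3058,0.9521)
member 5 (2-4): L=1.0170, (cx,cy)=(1.0000,0.0000)
member 6 (3-4): L=1.7126, (cx,cy)=(0.2861,-0.9582)
member 7 (3-5): L=1.0142, (cx,cy)=(0.9663,0.2574)
member 8 (4-5): L=1.9641, (cx,cy)=(0.2495,0.9684)
member 9 (4-6): L=1.0500, (cx,cy)=(1.0000,0.0000)
member 10 (5-6): L=1.9827, (cx,cy)=(0.2824,-0.9593)
solve A·x = −loads:
  F[0-1] = -1652.4081 N (compression)
  F[0-2] = -1318.7322 N (compression)
  F[1-2] = +1885.9763 N (tension)
  F[1-3] = -954.1508 N (compression)
  F[2-3] = -1917.9678 N (compression)
  F[2-4] = -260.8755 N (compression)
  F[3-4] = +335.9093 N (tension)
  F[3-5] = +170.5100 N (tension)
  F[4-5] = -332.3762 N (compression)
  F[4-6] = -81.8462 N (compression)
  F[5-6] = +289.7834 N (tension)
  Rx@0 = +1771.5800 N
  Ry@0 = +1589.1449 N
  Ry@6 = -277.9849 N

-1652.408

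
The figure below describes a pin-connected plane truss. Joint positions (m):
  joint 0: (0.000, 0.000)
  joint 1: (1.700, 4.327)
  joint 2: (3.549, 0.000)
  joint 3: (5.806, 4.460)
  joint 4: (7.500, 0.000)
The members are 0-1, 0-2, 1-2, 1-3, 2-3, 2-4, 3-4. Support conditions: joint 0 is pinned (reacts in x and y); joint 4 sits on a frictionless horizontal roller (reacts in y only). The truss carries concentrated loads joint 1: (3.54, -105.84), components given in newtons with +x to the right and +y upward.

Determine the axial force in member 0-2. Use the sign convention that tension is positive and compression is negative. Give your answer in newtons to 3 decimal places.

34.895

N=5 nodes, M=7 members, R=3 reactions → 2N=10, M+R=10
member 0 (0-1): L=4.6490, (cx,cy)=(0.3657,0.9307)
member 1 (0-2): L=3.5490, (cx,cy)=(1.0000,0.0000)
member 2 (1-2): L=4.7055, (cx,cy)=(0.3929,-0.9196)
member 3 (1-3): L=4.1082, (cx,cy)=(0.9995,0.0324)
member 4 (2-3): L=4.9986, (cx,cy)=(0.4515,0.8923)
member 5 (2-4): L=3.9510, (cx,cy)=(1.0000,0.0000)
member 6 (3-4): L=4.7709, (cx,cy)=(0.3551,-0.9348)
solve A·x = −loads:
  F[0-1] = -85.7457 N (compression)
  F[0-2] = +34.8948 N (tension)
  F[1-2] = -29.1358 N (compression)
  F[1-3] = -23.4584 N (compression)
  F[2-3] = +30.0275 N (tension)
  F[2-4] = +9.8878 N (tension)
  F[3-4] = -27.8473 N (compression)
  Rx@0 = -3.5400 N
  Ry@0 = +79.8073 N
  Ry@4 = +26.0327 N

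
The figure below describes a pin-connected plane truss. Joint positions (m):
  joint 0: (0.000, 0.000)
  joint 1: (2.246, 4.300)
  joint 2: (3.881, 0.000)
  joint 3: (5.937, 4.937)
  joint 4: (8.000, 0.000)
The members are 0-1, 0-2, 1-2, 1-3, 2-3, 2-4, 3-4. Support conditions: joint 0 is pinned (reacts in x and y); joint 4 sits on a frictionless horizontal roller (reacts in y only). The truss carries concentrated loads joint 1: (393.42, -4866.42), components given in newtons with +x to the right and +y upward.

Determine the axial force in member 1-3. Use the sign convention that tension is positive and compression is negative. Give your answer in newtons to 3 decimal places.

-1439.199

N=5 nodes, M=7 members, R=3 reactions → 2N=10, M+R=10
member 0 (0-1): L=4.8512, (cx,cy)=(0.4630,0.8864)
member 1 (0-2): L=3.8810, (cx,cy)=(1.0000,0.0000)
member 2 (1-2): L=4.6004, (cx,cy)=(0.3554,-0.9347)
member 3 (1-3): L=3.7456, (cx,cy)=(0.9854,0.1701)
member 4 (2-3): L=5.3480, (cx,cy)=(0.3844,0.9231)
member 5 (2-4): L=4.1190, (cx,cy)=(1.0000,0.0000)
member 6 (3-4): L=5.3507, (cx,cy)=(0.3856,-0.9227)
solve A·x = −loads:
  F[0-1] = -3710.3055 N (compression)
  F[0-2] = +2111.1970 N (tension)
  F[1-2] = -1949.7700 N (compression)
  F[1-3] = -1439.1995 N (compression)
  F[2-3] = +1974.1911 N (tension)
  F[2-4] = +659.2702 N (tension)
  F[3-4] = -1709.9147 N (compression)
  Rx@0 = -393.4200 N
  Ry@0 = +3288.7093 N
  Ry@4 = +1577.7107 N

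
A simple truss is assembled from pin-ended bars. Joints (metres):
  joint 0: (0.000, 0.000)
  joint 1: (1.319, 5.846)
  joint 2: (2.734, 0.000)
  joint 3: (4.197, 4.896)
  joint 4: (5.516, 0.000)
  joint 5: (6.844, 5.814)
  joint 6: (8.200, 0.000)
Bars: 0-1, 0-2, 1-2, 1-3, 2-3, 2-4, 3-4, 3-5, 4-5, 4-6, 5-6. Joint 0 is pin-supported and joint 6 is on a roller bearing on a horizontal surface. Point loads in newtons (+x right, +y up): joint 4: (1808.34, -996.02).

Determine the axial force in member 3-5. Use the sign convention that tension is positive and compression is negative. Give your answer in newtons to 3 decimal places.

N=7 nodes, M=11 members, R=3 reactions → 2N=14, M+R=14
member 0 (0-1): L=5.9930, (cx,cy)=(0.2201,0.9755)
member 1 (0-2): L=2.7340, (cx,cy)=(1.0000,0.0000)
member 2 (1-2): L=6.0148, (cx,cy)=(0.2353,-0.9719)
member 3 (1-3): L=3.0307, (cx,cy)=(0.9496,-0.3135)
member 4 (2-3): L=5.1099, (cx,cy)=(0.2863,0.9581)
member 5 (2-4): L=2.7820, (cx,cy)=(1.0000,0.0000)
member 6 (3-4): L=5.0706, (cx,cy)=(0.2601,-0.9656)
member 7 (3-5): L=2.8017, (cx,cy)=(0.9448,0.3277)
member 8 (4-5): L=5.9637, (cx,cy)=(0.2227,0.9749)
member 9 (4-6): L=2.6840, (cx,cy)=(1.0000,0.0000)
member 10 (5-6): L=5.9700, (cx,cy)=(0.2271,-0.9739)
solve A·x = −loads:
  F[0-1] = -334.2095 N (compression)
  F[0-2] = +1881.8968 N (tension)
  F[1-2] = +391.7060 N (tension)
  F[1-3] = -174.5010 N (compression)
  F[2-3] = -397.3462 N (compression)
  F[2-4] = +2087.8094 N (tension)
  F[3-4] = +216.9868 N (tension)
  F[3-5] = -355.5417 N (compression)
  F[4-5] = +806.7595 N (tension)
  F[4-6] = +156.2655 N (tension)
  F[5-6] = -687.9873 N (compression)
  Rx@0 = -1808.3400 N
  Ry@0 = +326.0144 N
  Ry@6 = +670.0056 N

-355.542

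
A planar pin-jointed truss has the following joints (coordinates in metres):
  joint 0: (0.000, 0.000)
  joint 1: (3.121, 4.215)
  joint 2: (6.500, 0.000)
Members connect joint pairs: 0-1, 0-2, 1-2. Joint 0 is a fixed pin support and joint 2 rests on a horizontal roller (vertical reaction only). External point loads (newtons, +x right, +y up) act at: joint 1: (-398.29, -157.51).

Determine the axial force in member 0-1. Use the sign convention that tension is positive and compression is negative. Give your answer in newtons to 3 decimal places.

N=3 nodes, M=3 members, R=3 reactions → 2N=6, M+R=6
member 0 (0-1): L=5.2447, (cx,cy)=(0.5951,0.8037)
member 1 (0-2): L=6.5000, (cx,cy)=(1.0000,0.0000)
member 2 (1-2): L=5.4022, (cx,cy)=(0.6255,-0.7802)
solve A·x = −loads:
  F[0-1] = -423.2549 N (compression)
  F[0-2] = -146.4207 N (compression)
  F[1-2] = +234.0915 N (tension)
  Rx@0 = +398.2900 N
  Ry@0 = +340.1567 N
  Ry@2 = -182.6467 N

-423.255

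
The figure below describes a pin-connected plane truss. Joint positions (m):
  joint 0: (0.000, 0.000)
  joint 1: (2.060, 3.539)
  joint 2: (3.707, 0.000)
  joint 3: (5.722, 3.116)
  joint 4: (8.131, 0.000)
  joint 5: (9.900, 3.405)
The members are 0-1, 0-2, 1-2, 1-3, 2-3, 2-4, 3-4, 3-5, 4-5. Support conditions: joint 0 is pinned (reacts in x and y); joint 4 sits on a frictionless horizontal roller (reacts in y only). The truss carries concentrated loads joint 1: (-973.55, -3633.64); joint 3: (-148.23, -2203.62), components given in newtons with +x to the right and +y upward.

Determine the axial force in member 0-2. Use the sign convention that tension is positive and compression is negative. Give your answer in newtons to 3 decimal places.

1117.192

N=6 nodes, M=9 members, R=3 reactions → 2N=12, M+R=12
member 0 (0-1): L=4.0949, (cx,cy)=(0.5031,0.8642)
member 1 (0-2): L=3.7070, (cx,cy)=(1.0000,0.0000)
member 2 (1-2): L=3.9035, (cx,cy)=(0.4219,-0.9066)
member 3 (1-3): L=3.6863, (cx,cy)=(0.9934,-0.1147)
member 4 (2-3): L=3.7108, (cx,cy)=(0.5430,0.8397)
member 5 (2-4): L=4.4240, (cx,cy)=(1.0000,0.0000)
member 6 (3-4): L=3.9386, (cx,cy)=(0.6116,-0.7911)
member 7 (3-5): L=4.1880, (cx,cy)=(0.9976,0.0690)
member 8 (4-5): L=3.8371, (cx,cy)=(0.4610,0.8874)
solve A·x = −loads:
  F[0-1] = -4450.6527 N (compression)
  F[0-2] = +1117.1923 N (tension)
  F[1-2] = +418.4653 N (tension)
  F[1-3] = -1451.5742 N (compression)
  F[2-3] = -451.8070 N (compression)
  F[2-4] = +1539.0947 N (tension)
  F[3-4] = -2516.3599 N (compression)
  F[3-5] = +0.0000 N (tension)
  F[4-5] = -0.0000 N (compression)
  Rx@0 = +1121.7800 N
  Ry@0 = +3846.4675 N
  Ry@4 = +1990.7925 N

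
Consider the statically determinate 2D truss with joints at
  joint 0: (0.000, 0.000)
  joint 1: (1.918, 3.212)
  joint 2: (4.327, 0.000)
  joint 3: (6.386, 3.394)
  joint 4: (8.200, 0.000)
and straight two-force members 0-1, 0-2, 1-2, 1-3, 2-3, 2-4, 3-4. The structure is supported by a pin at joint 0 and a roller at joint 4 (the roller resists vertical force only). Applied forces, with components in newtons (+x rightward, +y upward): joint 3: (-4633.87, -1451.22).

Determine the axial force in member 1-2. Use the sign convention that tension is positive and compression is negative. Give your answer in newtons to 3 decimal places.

N=5 nodes, M=7 members, R=3 reactions → 2N=10, M+R=10
member 0 (0-1): L=3.7411, (cx,cy)=(0.5127,0.8586)
member 1 (0-2): L=4.3270, (cx,cy)=(1.0000,0.0000)
member 2 (1-2): L=4.0150, (cx,cy)=(0.6000,-0.8000)
member 3 (1-3): L=4.4717, (cx,cy)=(0.9992,0.0407)
member 4 (2-3): L=3.9697, (cx,cy)=(0.5187,0.8550)
member 5 (2-4): L=3.8730, (cx,cy)=(1.0000,0.0000)
member 6 (3-4): L=3.8484, (cx,cy)=(0.4714,-0.8819)
solve A·x = −loads:
  F[0-1] = -2607.8162 N (compression)
  F[0-2] = -3296.8781 N (compression)
  F[1-2] = +2649.7330 N (tension)
  F[1-3] = -2929.2589 N (compression)
  F[2-3] = -2479.3663 N (compression)
  F[2-4] = -421.0512 N (compression)
  F[3-4] = +893.2494 N (tension)
  Rx@0 = +4633.8700 N
  Ry@0 = +2239.0083 N
  Ry@4 = -787.7883 N

2649.733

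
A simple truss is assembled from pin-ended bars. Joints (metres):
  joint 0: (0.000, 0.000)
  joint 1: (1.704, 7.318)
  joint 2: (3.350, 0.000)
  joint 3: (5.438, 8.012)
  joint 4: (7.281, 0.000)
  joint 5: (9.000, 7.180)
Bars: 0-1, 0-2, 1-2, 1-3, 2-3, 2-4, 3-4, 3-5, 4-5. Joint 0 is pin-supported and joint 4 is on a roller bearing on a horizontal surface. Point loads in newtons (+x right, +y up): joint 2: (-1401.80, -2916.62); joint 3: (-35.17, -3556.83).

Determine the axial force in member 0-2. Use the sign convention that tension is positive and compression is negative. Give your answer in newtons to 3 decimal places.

-851.654

N=6 nodes, M=9 members, R=3 reactions → 2N=12, M+R=12
member 0 (0-1): L=7.5138, (cx,cy)=(0.2268,0.9739)
member 1 (0-2): L=3.3500, (cx,cy)=(1.0000,0.0000)
member 2 (1-2): L=7.5008, (cx,cy)=(0.2194,-0.9756)
member 3 (1-3): L=3.7979, (cx,cy)=(0.9832,0.1827)
member 4 (2-3): L=8.2796, (cx,cy)=(0.2522,0.9677)
member 5 (2-4): L=3.9310, (cx,cy)=(1.0000,0.0000)
member 6 (3-4): L=8.2212, (cx,cy)=(0.2242,-0.9745)
member 7 (3-5): L=3.6579, (cx,cy)=(0.9738,-0.2275)
member 8 (4-5): L=7.3829, (cx,cy)=(0.2328,0.9725)
solve A·x = −loads:
  F[0-1] = -2580.9466 N (compression)
  F[0-2] = -851.6536 N (compression)
  F[1-2] = +2366.0840 N (tension)
  F[1-3] = -1123.4511 N (compression)
  F[2-3] = +628.5228 N (tension)
  F[2-4] = +910.8610 N (tension)
  F[3-4] = -4063.1619 N (compression)
  F[3-5] = -0.0000 N (compression)
  F[4-5] = +0.0000 N (tension)
  Rx@0 = +1436.9700 N
  Ry@0 = +2513.7004 N
  Ry@4 = +3959.7496 N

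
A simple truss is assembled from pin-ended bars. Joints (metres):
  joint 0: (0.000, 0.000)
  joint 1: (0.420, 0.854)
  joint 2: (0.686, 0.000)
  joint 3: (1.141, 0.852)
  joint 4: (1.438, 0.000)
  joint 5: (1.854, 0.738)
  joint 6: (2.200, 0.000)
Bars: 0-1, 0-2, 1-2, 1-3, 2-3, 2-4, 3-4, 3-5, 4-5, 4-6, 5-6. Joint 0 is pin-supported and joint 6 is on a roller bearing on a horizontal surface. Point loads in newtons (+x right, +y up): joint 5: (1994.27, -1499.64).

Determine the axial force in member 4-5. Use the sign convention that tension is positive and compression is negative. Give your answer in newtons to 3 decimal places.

N=7 nodes, M=11 members, R=3 reactions → 2N=14, M+R=14
member 0 (0-1): L=0.9517, (cx,cy)=(0.4413,0.8973)
member 1 (0-2): L=0.6860, (cx,cy)=(1.0000,0.0000)
member 2 (1-2): L=0.8945, (cx,cy)=(0.2974,-0.9548)
member 3 (1-3): L=0.7210, (cx,cy)=(1.0000,-0.0028)
member 4 (2-3): L=0.9659, (cx,cy)=(0.4711,0.8821)
member 5 (2-4): L=0.7520, (cx,cy)=(1.0000,0.0000)
member 6 (3-4): L=0.9023, (cx,cy)=(0.3292,-0.9443)
member 7 (3-5): L=0.7221, (cx,cy)=(0.9875,-0.1579)
member 8 (4-5): L=0.8472, (cx,cy)=(0.4910,0.8711)
member 9 (4-6): L=0.7620, (cx,cy)=(1.0000,0.0000)
member 10 (5-6): L=0.8151, (cx,cy)=(0.4245,-0.9054)
solve A·x = −loads:
  F[0-1] = +482.6818 N (tension)
  F[0-2] = +1781.2531 N (tension)
  F[1-2] = -454.6706 N (compression)
  F[1-3] = +348.2299 N (tension)
  F[2-3] = +492.1244 N (tension)
  F[2-4] = +1414.2155 N (tension)
  F[3-4] = -589.7856 N (compression)
  F[3-5] = +784.0248 N (tension)
  F[4-5] = +639.3027 N (tension)
  F[4-6] = +906.1517 N (tension)
  F[5-6] = -2134.6494 N (compression)
  Rx@0 = -1994.2700 N
  Ry@0 = -433.1345 N
  Ry@6 = +1932.7745 N

639.303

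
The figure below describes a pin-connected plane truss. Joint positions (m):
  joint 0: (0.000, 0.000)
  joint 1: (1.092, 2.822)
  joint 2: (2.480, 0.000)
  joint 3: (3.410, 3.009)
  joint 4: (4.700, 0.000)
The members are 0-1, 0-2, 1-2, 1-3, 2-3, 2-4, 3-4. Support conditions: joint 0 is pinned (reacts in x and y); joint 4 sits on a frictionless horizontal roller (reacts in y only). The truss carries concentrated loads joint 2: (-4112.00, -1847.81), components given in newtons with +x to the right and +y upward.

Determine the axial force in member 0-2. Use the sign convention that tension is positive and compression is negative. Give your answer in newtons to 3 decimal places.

N=5 nodes, M=7 members, R=3 reactions → 2N=10, M+R=10
member 0 (0-1): L=3.0259, (cx,cy)=(0.3609,0.9326)
member 1 (0-2): L=2.4800, (cx,cy)=(1.0000,0.0000)
member 2 (1-2): L=3.1449, (cx,cy)=(0.4414,-0.8973)
member 3 (1-3): L=2.3255, (cx,cy)=(0.9968,0.0804)
member 4 (2-3): L=3.1494, (cx,cy)=(0.2953,0.9554)
member 5 (2-4): L=2.2200, (cx,cy)=(1.0000,0.0000)
member 6 (3-4): L=3.2739, (cx,cy)=(0.3940,-0.9191)
solve A·x = −loads:
  F[0-1] = -935.8620 N (compression)
  F[0-2] = -3774.2635 N (compression)
  F[1-2] = +906.3287 N (tension)
  F[1-3] = -740.1444 N (compression)
  F[2-3] = +1082.8164 N (tension)
  F[2-4] = +418.0023 N (tension)
  F[3-4] = -1060.8390 N (compression)
  Rx@0 = +4112.0000 N
  Ry@0 = +872.7954 N
  Ry@4 = +975.0146 N

-3774.263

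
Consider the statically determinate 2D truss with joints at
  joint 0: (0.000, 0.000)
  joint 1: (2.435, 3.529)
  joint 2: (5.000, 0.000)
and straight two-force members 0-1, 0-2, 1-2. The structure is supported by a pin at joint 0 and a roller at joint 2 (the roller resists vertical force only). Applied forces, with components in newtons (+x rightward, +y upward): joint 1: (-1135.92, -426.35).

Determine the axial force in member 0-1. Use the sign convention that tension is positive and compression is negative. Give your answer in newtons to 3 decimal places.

N=3 nodes, M=3 members, R=3 reactions → 2N=6, M+R=6
member 0 (0-1): L=4.2875, (cx,cy)=(0.5679,0.8231)
member 1 (0-2): L=5.0000, (cx,cy)=(1.0000,0.0000)
member 2 (1-2): L=4.3627, (cx,cy)=(0.5879,-0.8089)
solve A·x = −loads:
  F[0-1] = -1239.7925 N (compression)
  F[0-2] = -431.8125 N (compression)
  F[1-2] = +734.4499 N (tension)
  Rx@0 = +1135.9200 N
  Ry@0 = +1020.4499 N
  Ry@2 = -594.0999 N

-1239.792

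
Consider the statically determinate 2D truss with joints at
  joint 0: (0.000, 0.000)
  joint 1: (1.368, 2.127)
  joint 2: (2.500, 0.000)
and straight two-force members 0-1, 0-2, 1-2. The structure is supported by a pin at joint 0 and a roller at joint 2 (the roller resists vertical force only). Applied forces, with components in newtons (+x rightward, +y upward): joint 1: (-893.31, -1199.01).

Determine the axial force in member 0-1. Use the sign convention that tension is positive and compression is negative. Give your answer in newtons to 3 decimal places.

-1549.159

N=3 nodes, M=3 members, R=3 reactions → 2N=6, M+R=6
member 0 (0-1): L=2.5289, (cx,cy)=(0.5409,0.8411)
member 1 (0-2): L=2.5000, (cx,cy)=(1.0000,0.0000)
member 2 (1-2): L=2.4095, (cx,cy)=(0.4698,-0.8828)
solve A·x = −loads:
  F[0-1] = -1549.1588 N (compression)
  F[0-2] = -55.3120 N (compression)
  F[1-2] = +117.7321 N (tension)
  Rx@0 = +893.3100 N
  Ry@0 = +1302.9399 N
  Ry@2 = -103.9299 N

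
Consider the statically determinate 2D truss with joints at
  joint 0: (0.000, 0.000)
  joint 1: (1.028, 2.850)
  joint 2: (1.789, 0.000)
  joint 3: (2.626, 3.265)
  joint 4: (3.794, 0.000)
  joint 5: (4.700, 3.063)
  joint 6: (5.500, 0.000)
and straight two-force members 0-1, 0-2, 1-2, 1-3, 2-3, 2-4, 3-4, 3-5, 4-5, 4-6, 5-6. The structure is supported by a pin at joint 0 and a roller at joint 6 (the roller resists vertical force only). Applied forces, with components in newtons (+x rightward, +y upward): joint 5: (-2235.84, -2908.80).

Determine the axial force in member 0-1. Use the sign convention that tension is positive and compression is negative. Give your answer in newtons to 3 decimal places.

-1773.465

N=7 nodes, M=11 members, R=3 reactions → 2N=14, M+R=14
member 0 (0-1): L=3.0297, (cx,cy)=(0.3393,0.9407)
member 1 (0-2): L=1.7890, (cx,cy)=(1.0000,0.0000)
member 2 (1-2): L=2.9499, (cx,cy)=(0.2580,-0.9662)
member 3 (1-3): L=1.6510, (cx,cy)=(0.9679,0.2514)
member 4 (2-3): L=3.3706, (cx,cy)=(0.2483,0.9687)
member 5 (2-4): L=2.0050, (cx,cy)=(1.0000,0.0000)
member 6 (3-4): L=3.4676, (cx,cy)=(0.3368,-0.9416)
member 7 (3-5): L=2.0838, (cx,cy)=(0.9953,-0.0969)
member 8 (4-5): L=3.1942, (cx,cy)=(0.2836,0.9589)
member 9 (4-6): L=1.7060, (cx,cy)=(1.0000,0.0000)
member 10 (5-6): L=3.1657, (cx,cy)=(0.2527,-0.9675)
solve A·x = −loads:
  F[0-1] = -1773.4654 N (compression)
  F[0-2] = -1634.0965 N (compression)
  F[1-2] = +1463.4746 N (tension)
  F[1-3] = -1011.7742 N (compression)
  F[2-3] = -1459.6580 N (compression)
  F[2-4] = -894.0804 N (compression)
  F[3-4] = +1979.5556 N (tension)
  F[3-5] = -2018.0365 N (compression)
  F[4-5] = -1943.7083 N (compression)
  F[4-6] = +324.0071 N (tension)
  F[5-6] = -1282.1566 N (compression)
  Rx@0 = +2235.8400 N
  Ry@0 = +1668.2578 N
  Ry@6 = +1240.5422 N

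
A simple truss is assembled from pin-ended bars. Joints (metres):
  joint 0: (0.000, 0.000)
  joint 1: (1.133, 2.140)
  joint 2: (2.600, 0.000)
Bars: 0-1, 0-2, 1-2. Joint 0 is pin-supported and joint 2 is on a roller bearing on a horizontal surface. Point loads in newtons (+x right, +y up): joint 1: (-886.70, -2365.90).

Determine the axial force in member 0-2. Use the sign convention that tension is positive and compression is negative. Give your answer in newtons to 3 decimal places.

206.452

N=3 nodes, M=3 members, R=3 reactions → 2N=6, M+R=6
member 0 (0-1): L=2.4214, (cx,cy)=(0.4679,0.8838)
member 1 (0-2): L=2.6000, (cx,cy)=(1.0000,0.0000)
member 2 (1-2): L=2.5945, (cx,cy)=(0.5654,-0.8248)
solve A·x = −loads:
  F[0-1] = -2336.2611 N (compression)
  F[0-2] = +206.4522 N (tension)
  F[1-2] = -365.1333 N (compression)
  Rx@0 = +886.7000 N
  Ry@0 = +2064.7359 N
  Ry@2 = +301.1641 N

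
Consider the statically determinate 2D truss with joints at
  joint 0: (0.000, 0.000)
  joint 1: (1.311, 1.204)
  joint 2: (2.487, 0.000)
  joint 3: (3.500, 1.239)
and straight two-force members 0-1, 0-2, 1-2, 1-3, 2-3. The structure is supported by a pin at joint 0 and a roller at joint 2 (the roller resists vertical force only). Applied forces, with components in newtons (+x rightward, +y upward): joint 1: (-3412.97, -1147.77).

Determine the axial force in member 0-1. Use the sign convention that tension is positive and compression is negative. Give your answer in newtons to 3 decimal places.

-3245.084

N=4 nodes, M=5 members, R=3 reactions → 2N=8, M+R=8
member 0 (0-1): L=1.7800, (cx,cy)=(0.7365,0.6764)
member 1 (0-2): L=2.4870, (cx,cy)=(1.0000,0.0000)
member 2 (1-2): L=1.6830, (cx,cy)=(0.6987,-0.7154)
member 3 (1-3): L=2.1893, (cx,cy)=(0.9999,0.0160)
member 4 (2-3): L=1.6004, (cx,cy)=(0.6330,0.7742)
solve A·x = −loads:
  F[0-1] = -3245.0843 N (compression)
  F[0-2] = -1022.8870 N (compression)
  F[1-2] = +1463.9031 N (tension)
  F[1-3] = -0.0000 N (compression)
  F[2-3] = +0.0000 N (tension)
  Rx@0 = +3412.9700 N
  Ry@0 = +2195.0114 N
  Ry@2 = -1047.2414 N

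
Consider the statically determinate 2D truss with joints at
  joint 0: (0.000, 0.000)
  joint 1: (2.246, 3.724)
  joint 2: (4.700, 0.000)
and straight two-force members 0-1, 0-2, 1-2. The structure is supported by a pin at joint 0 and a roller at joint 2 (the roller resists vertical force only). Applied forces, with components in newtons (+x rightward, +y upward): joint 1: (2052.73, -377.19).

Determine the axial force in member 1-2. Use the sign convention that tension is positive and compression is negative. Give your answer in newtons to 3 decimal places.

N=3 nodes, M=3 members, R=3 reactions → 2N=6, M+R=6
member 0 (0-1): L=4.3489, (cx,cy)=(0.5165,0.8563)
member 1 (0-2): L=4.7000, (cx,cy)=(1.0000,0.0000)
member 2 (1-2): L=4.4599, (cx,cy)=(0.5502,-0.8350)
solve A·x = −loads:
  F[0-1] = +1669.3874 N (tension)
  F[0-2] = +1190.5654 N (tension)
  F[1-2] = -2163.7111 N (compression)
  Rx@0 = -2052.7300 N
  Ry@0 = -1429.5196 N
  Ry@2 = +1806.7096 N

-2163.711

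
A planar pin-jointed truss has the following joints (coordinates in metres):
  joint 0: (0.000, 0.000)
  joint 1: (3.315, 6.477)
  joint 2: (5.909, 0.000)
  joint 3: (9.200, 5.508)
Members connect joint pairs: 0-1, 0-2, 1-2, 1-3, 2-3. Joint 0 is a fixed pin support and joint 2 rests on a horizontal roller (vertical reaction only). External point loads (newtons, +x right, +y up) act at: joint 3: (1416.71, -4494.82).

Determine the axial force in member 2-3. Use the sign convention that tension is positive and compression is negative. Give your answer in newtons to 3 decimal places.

-4519.647

N=4 nodes, M=5 members, R=3 reactions → 2N=8, M+R=8
member 0 (0-1): L=7.2760, (cx,cy)=(0.4556,0.8902)
member 1 (0-2): L=5.9090, (cx,cy)=(1.0000,0.0000)
member 2 (1-2): L=6.9771, (cx,cy)=(0.3718,-0.9283)
member 3 (1-3): L=5.9642, (cx,cy)=(0.9867,-0.1625)
member 4 (2-3): L=6.4163, (cx,cy)=(0.5129,0.8584)
solve A·x = −loads:
  F[0-1] = +4295.6888 N (tension)
  F[0-2] = -540.4272 N (compression)
  F[1-2] = -4781.6759 N (compression)
  F[1-3] = +3785.1884 N (tension)
  F[2-3] = -4519.6467 N (compression)
  Rx@0 = -1416.7100 N
  Ry@0 = -3823.9450 N
  Ry@2 = +8318.7650 N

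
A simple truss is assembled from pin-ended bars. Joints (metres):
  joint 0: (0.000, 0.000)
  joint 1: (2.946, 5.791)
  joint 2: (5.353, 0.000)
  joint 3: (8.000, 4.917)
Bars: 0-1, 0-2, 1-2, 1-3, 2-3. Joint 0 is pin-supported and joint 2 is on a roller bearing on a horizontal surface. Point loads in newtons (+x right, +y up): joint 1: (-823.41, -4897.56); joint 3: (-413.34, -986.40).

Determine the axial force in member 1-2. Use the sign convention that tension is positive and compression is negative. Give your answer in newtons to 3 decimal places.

N=4 nodes, M=5 members, R=3 reactions → 2N=8, M+R=8
member 0 (0-1): L=6.4973, (cx,cy)=(0.4534,0.8913)
member 1 (0-2): L=5.3530, (cx,cy)=(1.0000,0.0000)
member 2 (1-2): L=6.2713, (cx,cy)=(0.3838,-0.9234)
member 3 (1-3): L=5.1290, (cx,cy)=(0.9854,-0.1704)
member 4 (2-3): L=5.5842, (cx,cy)=(0.4740,0.8805)
solve A·x = −loads:
  F[0-1] = -3348.9448 N (compression)
  F[0-2] = +281.7312 N (tension)
  F[1-2] = -2091.4549 N (compression)
  F[1-3] = +109.2508 N (tension)
  F[2-3] = -1099.1079 N (compression)
  Rx@0 = +1236.7500 N
  Ry@0 = +2984.9031 N
  Ry@2 = +2899.0569 N

-2091.455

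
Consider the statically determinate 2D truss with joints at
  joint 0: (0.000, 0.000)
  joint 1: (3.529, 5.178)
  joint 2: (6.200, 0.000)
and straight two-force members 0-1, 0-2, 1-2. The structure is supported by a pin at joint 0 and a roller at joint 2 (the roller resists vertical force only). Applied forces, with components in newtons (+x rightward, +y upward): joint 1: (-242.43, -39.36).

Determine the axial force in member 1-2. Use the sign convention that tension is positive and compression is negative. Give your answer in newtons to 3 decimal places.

202.610

N=3 nodes, M=3 members, R=3 reactions → 2N=6, M+R=6
member 0 (0-1): L=6.2662, (cx,cy)=(0.5632,0.8263)
member 1 (0-2): L=6.2000, (cx,cy)=(1.0000,0.0000)
member 2 (1-2): L=5.8263, (cx,cy)=(0.4584,-0.8887)
solve A·x = −loads:
  F[0-1] = -265.5395 N (compression)
  F[0-2] = -92.8839 N (compression)
  F[1-2] = +202.6098 N (tension)
  Rx@0 = +242.4300 N
  Ry@0 = +219.4247 N
  Ry@2 = -180.0647 N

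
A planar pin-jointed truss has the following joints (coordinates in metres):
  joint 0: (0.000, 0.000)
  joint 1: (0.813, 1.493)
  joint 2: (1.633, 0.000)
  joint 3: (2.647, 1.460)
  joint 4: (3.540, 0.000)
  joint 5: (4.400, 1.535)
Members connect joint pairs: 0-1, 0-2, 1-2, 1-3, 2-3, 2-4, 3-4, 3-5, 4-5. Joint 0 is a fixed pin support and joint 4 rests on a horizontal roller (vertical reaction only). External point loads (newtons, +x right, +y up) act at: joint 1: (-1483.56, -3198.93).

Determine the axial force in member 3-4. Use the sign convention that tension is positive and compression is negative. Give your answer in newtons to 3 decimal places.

N=6 nodes, M=9 members, R=3 reactions → 2N=12, M+R=12
member 0 (0-1): L=1.7000, (cx,cy)=(0.4782,0.8782)
member 1 (0-2): L=1.6330, (cx,cy)=(1.0000,0.0000)
member 2 (1-2): L=1.7034, (cx,cy)=(0.4814,-0.8765)
member 3 (1-3): L=1.8343, (cx,cy)=(0.9998,-0.0180)
member 4 (2-3): L=1.7776, (cx,cy)=(0.5704,0.8213)
member 5 (2-4): L=1.9070, (cx,cy)=(1.0000,0.0000)
member 6 (3-4): L=1.7114, (cx,cy)=(0.5218,-0.8531)
member 7 (3-5): L=1.7546, (cx,cy)=(0.9991,0.0427)
member 8 (4-5): L=1.7595, (cx,cy)=(0.4888,0.8724)
solve A·x = −loads:
  F[0-1] = -3518.3779 N (compression)
  F[0-2] = +199.0472 N (tension)
  F[1-2] = -121.4447 N (compression)
  F[1-3] = -140.6065 N (compression)
  F[2-3] = +129.6008 N (tension)
  F[2-4] = +66.6545 N (tension)
  F[3-4] = -127.7442 N (compression)
  F[3-5] = +0.0000 N (tension)
  F[4-5] = +0.0000 N (tension)
  Rx@0 = +1483.5600 N
  Ry@0 = +3089.9540 N
  Ry@4 = +108.9760 N

-127.744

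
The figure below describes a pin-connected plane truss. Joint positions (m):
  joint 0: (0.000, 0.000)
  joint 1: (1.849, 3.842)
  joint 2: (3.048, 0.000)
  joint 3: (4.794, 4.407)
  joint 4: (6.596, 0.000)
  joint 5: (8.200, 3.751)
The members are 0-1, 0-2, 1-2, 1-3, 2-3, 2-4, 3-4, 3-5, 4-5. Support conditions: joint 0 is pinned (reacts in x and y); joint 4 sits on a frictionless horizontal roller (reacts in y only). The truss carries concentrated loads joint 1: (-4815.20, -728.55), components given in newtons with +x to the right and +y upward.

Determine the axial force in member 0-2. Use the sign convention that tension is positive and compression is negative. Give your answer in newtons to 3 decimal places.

-3213.061

N=6 nodes, M=9 members, R=3 reactions → 2N=12, M+R=12
member 0 (0-1): L=4.2638, (cx,cy)=(0.4337,0.9011)
member 1 (0-2): L=3.0480, (cx,cy)=(1.0000,0.0000)
member 2 (1-2): L=4.0247, (cx,cy)=(0.2979,-0.9546)
member 3 (1-3): L=2.9987, (cx,cy)=(0.9821,0.1884)
member 4 (2-3): L=4.7403, (cx,cy)=(0.3683,0.9297)
member 5 (2-4): L=3.5480, (cx,cy)=(1.0000,0.0000)
member 6 (3-4): L=4.7612, (cx,cy)=(0.3785,-0.9256)
member 7 (3-5): L=3.4686, (cx,cy)=(0.9820,-0.1891)
member 8 (4-5): L=4.0796, (cx,cy)=(0.3932,0.9195)
solve A·x = −loads:
  F[0-1] = -3694.5140 N (compression)
  F[0-2] = -3213.0614 N (compression)
  F[1-2] = +3179.5742 N (tension)
  F[1-3] = +2307.1658 N (tension)
  F[2-3] = -3264.7365 N (compression)
  F[2-4] = -1063.3320 N (compression)
  F[3-4] = +2809.4989 N (tension)
  F[3-5] = +0.0000 N (tension)
  F[4-5] = -0.0000 N (compression)
  Rx@0 = +4815.2000 N
  Ry@0 = +3329.0517 N
  Ry@4 = -2600.5017 N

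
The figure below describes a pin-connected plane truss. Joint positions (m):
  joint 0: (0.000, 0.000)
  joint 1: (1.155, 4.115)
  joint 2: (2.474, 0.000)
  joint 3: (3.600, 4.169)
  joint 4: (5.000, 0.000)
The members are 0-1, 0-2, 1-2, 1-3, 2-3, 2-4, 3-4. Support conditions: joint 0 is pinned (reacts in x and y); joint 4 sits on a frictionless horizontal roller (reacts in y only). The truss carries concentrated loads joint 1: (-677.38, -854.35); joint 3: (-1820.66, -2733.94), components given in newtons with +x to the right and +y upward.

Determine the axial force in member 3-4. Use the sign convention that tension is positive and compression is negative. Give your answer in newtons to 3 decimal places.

N=5 nodes, M=7 members, R=3 reactions → 2N=10, M+R=10
member 0 (0-1): L=4.2740, (cx,cy)=(0.2702,0.9628)
member 1 (0-2): L=2.4740, (cx,cy)=(1.0000,0.0000)
member 2 (1-2): L=4.3212, (cx,cy)=(0.3052,-0.9523)
member 3 (1-3): L=2.4456, (cx,cy)=(0.9998,0.0221)
member 4 (2-3): L=4.3184, (cx,cy)=(0.2607,0.9654)
member 5 (2-4): L=2.5260, (cx,cy)=(1.0000,0.0000)
member 6 (3-4): L=4.3978, (cx,cy)=(0.3183,-0.9480)
solve A·x = −loads:
  F[0-1] = -3633.2272 N (compression)
  F[0-2] = -1516.2062 N (compression)
  F[1-2] = +2749.6617 N (tension)
  F[1-3] = -1144.0326 N (compression)
  F[2-3] = -2712.2614 N (compression)
  F[2-4] = +30.3042 N (tension)
  F[3-4] = -95.1940 N (compression)
  Rx@0 = +2498.0400 N
  Ry@0 = +3498.0484 N
  Ry@4 = +90.2416 N

-95.194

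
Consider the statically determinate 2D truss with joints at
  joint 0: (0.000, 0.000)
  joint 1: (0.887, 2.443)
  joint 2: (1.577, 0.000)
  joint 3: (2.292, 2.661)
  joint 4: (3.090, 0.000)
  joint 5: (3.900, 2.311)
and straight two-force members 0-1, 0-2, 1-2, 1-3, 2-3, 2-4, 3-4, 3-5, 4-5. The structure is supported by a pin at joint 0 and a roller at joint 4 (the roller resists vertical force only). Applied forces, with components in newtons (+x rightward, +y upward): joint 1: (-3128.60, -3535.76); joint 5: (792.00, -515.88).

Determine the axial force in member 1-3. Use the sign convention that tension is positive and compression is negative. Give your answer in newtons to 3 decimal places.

N=6 nodes, M=9 members, R=3 reactions → 2N=12, M+R=12
member 0 (0-1): L=2.5990, (cx,cy)=(0.3413,0.9400)
member 1 (0-2): L=1.5770, (cx,cy)=(1.0000,0.0000)
member 2 (1-2): L=2.5386, (cx,cy)=(0.2718,-0.9624)
member 3 (1-3): L=1.4218, (cx,cy)=(0.9882,0.1533)
member 4 (2-3): L=2.7554, (cx,cy)=(0.2595,0.9657)
member 5 (2-4): L=1.5130, (cx,cy)=(1.0000,0.0000)
member 6 (3-4): L=2.7781, (cx,cy)=(0.2872,-0.9579)
member 7 (3-5): L=1.6457, (cx,cy)=(0.9771,-0.2127)
member 8 (4-5): L=2.4488, (cx,cy)=(0.3308,0.9437)
solve A·x = −loads:
  F[0-1] = -4539.2859 N (compression)
  F[0-2] = -787.4342 N (compression)
  F[1-2] = +971.6634 N (tension)
  F[1-3] = +1331.0688 N (tension)
  F[2-3] = -968.2493 N (compression)
  F[2-4] = -272.0771 N (compression)
  F[3-4] = +557.7664 N (tension)
  F[3-5] = +925.0225 N (tension)
  F[4-5] = -338.1800 N (compression)
  Rx@0 = +2336.6000 N
  Ry@0 = +4266.7554 N
  Ry@4 = -215.1154 N

1331.069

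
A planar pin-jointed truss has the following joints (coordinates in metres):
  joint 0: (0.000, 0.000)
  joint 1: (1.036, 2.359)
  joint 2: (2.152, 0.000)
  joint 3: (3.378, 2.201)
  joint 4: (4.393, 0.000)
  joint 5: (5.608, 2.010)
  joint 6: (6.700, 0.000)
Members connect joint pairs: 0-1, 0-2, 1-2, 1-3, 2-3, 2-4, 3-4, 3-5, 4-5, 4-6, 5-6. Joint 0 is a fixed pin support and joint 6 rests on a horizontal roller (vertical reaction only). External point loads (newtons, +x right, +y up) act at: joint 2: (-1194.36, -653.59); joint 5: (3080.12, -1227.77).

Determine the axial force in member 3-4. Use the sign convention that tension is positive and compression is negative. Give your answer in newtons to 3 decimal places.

N=7 nodes, M=11 members, R=3 reactions → 2N=14, M+R=14
member 0 (0-1): L=2.5765, (cx,cy)=(0.4021,0.9156)
member 1 (0-2): L=2.1520, (cx,cy)=(1.0000,0.0000)
member 2 (1-2): L=2.6097, (cx,cy)=(0.4276,-0.9039)
member 3 (1-3): L=2.3473, (cx,cy)=(0.9977,-0.0673)
member 4 (2-3): L=2.5194, (cx,cy)=(0.4866,0.8736)
member 5 (2-4): L=2.2410, (cx,cy)=(1.0000,0.0000)
member 6 (3-4): L=2.4238, (cx,cy)=(0.4188,-0.9081)
member 7 (3-5): L=2.2382, (cx,cy)=(0.9964,-0.0853)
member 8 (4-5): L=2.3487, (cx,cy)=(0.5173,0.8558)
member 9 (4-6): L=2.3070, (cx,cy)=(1.0000,0.0000)
member 10 (5-6): L=2.2875, (cx,cy)=(0.4774,-0.8787)
solve A·x = −loads:
  F[0-1] = +306.1036 N (tension)
  F[0-2] = +1762.6754 N (tension)
  F[1-2] = -329.7582 N (compression)
  F[1-3] = +264.7033 N (tension)
  F[2-3] = +1089.3537 N (tension)
  F[2-4] = +2285.9158 N (tension)
  F[3-4] = -1148.6503 N (compression)
  F[3-5] = +1279.8938 N (tension)
  F[4-5] = +1218.8398 N (tension)
  F[4-6] = +1174.3765 N (tension)
  F[5-6] = -2460.0389 N (compression)
  Rx@0 = -1885.7600 N
  Ry@0 = -280.2670 N
  Ry@6 = +2161.6270 N

-1148.650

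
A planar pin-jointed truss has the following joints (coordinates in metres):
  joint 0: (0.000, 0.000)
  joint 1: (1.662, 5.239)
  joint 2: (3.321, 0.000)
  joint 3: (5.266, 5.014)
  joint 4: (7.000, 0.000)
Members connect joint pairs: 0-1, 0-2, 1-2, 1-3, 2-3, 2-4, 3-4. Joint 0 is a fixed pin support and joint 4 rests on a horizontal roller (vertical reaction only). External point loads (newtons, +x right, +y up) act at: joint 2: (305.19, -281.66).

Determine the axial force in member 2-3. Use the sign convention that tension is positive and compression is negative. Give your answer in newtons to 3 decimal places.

136.919

N=5 nodes, M=7 members, R=3 reactions → 2N=10, M+R=10
member 0 (0-1): L=5.4963, (cx,cy)=(0.3024,0.9532)
member 1 (0-2): L=3.3210, (cx,cy)=(1.0000,0.0000)
member 2 (1-2): L=5.4954, (cx,cy)=(0.3019,-0.9533)
member 3 (1-3): L=3.6110, (cx,cy)=(0.9981,-0.0623)
member 4 (2-3): L=5.3780, (cx,cy)=(0.3617,0.9323)
member 5 (2-4): L=3.6790, (cx,cy)=(1.0000,0.0000)
member 6 (3-4): L=5.3054, (cx,cy)=(0.3268,-0.9451)
solve A·x = −loads:
  F[0-1] = -155.3028 N (compression)
  F[0-2] = +352.1512 N (tension)
  F[1-2] = +161.5462 N (tension)
  F[1-3] = -95.9166 N (compression)
  F[2-3] = +136.9189 N (tension)
  F[2-4] = +46.2126 N (tension)
  F[3-4] = -141.3928 N (compression)
  Rx@0 = -305.1900 N
  Ry@0 = +148.0324 N
  Ry@4 = +133.6276 N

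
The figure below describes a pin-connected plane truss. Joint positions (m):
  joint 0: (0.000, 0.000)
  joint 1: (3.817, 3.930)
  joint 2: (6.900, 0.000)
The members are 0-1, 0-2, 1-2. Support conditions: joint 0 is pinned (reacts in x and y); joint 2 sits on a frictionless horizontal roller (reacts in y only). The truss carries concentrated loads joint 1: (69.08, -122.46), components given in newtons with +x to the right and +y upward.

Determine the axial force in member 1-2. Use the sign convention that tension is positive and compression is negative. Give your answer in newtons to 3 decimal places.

N=3 nodes, M=3 members, R=3 reactions → 2N=6, M+R=6
member 0 (0-1): L=5.4785, (cx,cy)=(0.6967,0.7173)
member 1 (0-2): L=6.9000, (cx,cy)=(1.0000,0.0000)
member 2 (1-2): L=4.9950, (cx,cy)=(0.6172,-0.7868)
solve A·x = −loads:
  F[0-1] = -21.4276 N (compression)
  F[0-2] = +84.0090 N (tension)
  F[1-2] = -136.1087 N (compression)
  Rx@0 = -69.0800 N
  Ry@0 = +15.3710 N
  Ry@2 = +107.0890 N

-136.109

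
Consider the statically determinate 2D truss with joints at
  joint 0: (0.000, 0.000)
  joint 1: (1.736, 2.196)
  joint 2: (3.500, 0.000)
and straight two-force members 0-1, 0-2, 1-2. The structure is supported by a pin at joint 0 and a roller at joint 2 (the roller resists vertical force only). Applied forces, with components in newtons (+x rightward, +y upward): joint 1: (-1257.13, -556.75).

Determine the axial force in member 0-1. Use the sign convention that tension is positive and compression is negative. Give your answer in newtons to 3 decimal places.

N=3 nodes, M=3 members, R=3 reactions → 2N=6, M+R=6
member 0 (0-1): L=2.7993, (cx,cy)=(0.6202,0.7845)
member 1 (0-2): L=3.5000, (cx,cy)=(1.0000,0.0000)
member 2 (1-2): L=2.8168, (cx,cy)=(0.6263,-0.7796)
solve A·x = −loads:
  F[0-1] = -1363.1462 N (compression)
  F[0-2] = -411.7697 N (compression)
  F[1-2] = +657.5140 N (tension)
  Rx@0 = +1257.1300 N
  Ry@0 = +1069.3613 N
  Ry@2 = -512.6113 N

-1363.146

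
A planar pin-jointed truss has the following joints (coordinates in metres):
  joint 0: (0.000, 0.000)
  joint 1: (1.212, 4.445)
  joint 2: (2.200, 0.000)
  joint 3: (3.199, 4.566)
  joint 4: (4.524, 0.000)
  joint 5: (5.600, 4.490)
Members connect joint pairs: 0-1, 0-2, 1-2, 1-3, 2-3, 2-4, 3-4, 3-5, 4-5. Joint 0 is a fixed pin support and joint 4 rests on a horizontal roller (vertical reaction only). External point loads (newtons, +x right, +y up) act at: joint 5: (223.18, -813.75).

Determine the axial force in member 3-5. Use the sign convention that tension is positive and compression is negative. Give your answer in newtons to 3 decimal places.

415.250

N=6 nodes, M=9 members, R=3 reactions → 2N=12, M+R=12
member 0 (0-1): L=4.6073, (cx,cy)=(0.2631,0.9648)
member 1 (0-2): L=2.2000, (cx,cy)=(1.0000,0.0000)
member 2 (1-2): L=4.5535, (cx,cy)=(0.2170,-0.9762)
member 3 (1-3): L=1.9907, (cx,cy)=(0.9982,0.0608)
member 4 (2-3): L=4.6740, (cx,cy)=(0.2137,0.9769)
member 5 (2-4): L=2.3240, (cx,cy)=(1.0000,0.0000)
member 6 (3-4): L=4.7544, (cx,cy)=(0.2787,-0.9604)
member 7 (3-5): L=2.4022, (cx,cy)=(0.9995,-0.0316)
member 8 (4-5): L=4.6171, (cx,cy)=(0.2330,0.9725)
solve A·x = −loads:
  F[0-1] = +430.1992 N (tension)
  F[0-2] = +110.0108 N (tension)
  F[1-2] = -412.5327 N (compression)
  F[1-3] = +203.0547 N (tension)
  F[2-3] = +412.2308 N (tension)
  F[2-4] = -67.6075 N (compression)
  F[3-4] = -445.8488 N (compression)
  F[3-5] = +415.2496 N (tension)
  F[4-5] = -823.2808 N (compression)
  Rx@0 = -223.1800 N
  Ry@0 = -415.0471 N
  Ry@4 = +1228.7971 N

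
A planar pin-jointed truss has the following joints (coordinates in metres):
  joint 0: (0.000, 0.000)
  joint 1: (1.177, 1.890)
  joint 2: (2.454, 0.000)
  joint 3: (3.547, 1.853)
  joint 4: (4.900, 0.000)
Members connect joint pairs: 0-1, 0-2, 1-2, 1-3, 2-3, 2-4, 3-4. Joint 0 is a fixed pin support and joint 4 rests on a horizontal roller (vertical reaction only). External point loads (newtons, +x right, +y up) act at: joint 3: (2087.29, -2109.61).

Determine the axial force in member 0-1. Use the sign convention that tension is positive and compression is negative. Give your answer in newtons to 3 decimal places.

243.653

N=5 nodes, M=7 members, R=3 reactions → 2N=10, M+R=10
member 0 (0-1): L=2.2265, (cx,cy)=(0.5286,0.8489)
member 1 (0-2): L=2.4540, (cx,cy)=(1.0000,0.0000)
member 2 (1-2): L=2.2810, (cx,cy)=(0.5598,-0.8286)
member 3 (1-3): L=2.3703, (cx,cy)=(0.9999,-0.0156)
member 4 (2-3): L=2.1513, (cx,cy)=(0.5081,0.8613)
member 5 (2-4): L=2.4460, (cx,cy)=(1.0000,0.0000)
member 6 (3-4): L=2.2944, (cx,cy)=(0.5897,-0.8076)
solve A·x = −loads:
  F[0-1] = +243.6526 N (tension)
  F[0-2] = +1958.4890 N (tension)
  F[1-2] = -254.7240 N (compression)
  F[1-3] = +271.4411 N (tension)
  F[2-3] = +245.0447 N (tension)
  F[2-4] = +1691.3856 N (tension)
  F[3-4] = -2868.2154 N (compression)
  Rx@0 = -2087.2900 N
  Ry@0 = -206.8257 N
  Ry@4 = +2316.4357 N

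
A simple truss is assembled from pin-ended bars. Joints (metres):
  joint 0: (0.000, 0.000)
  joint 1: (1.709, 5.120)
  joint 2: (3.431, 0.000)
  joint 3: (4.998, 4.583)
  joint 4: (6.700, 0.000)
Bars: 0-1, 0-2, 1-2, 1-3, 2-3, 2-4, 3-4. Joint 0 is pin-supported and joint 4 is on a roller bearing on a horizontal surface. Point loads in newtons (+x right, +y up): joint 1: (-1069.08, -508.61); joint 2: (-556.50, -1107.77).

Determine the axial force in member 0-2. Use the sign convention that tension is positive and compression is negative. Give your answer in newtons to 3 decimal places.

N=5 nodes, M=7 members, R=3 reactions → 2N=10, M+R=10
member 0 (0-1): L=5.3977, (cx,cy)=(0.3166,0.9486)
member 1 (0-2): L=3.4310, (cx,cy)=(1.0000,0.0000)
member 2 (1-2): L=5.4018, (cx,cy)=(0.3188,-0.9478)
member 3 (1-3): L=3.3326, (cx,cy)=(0.9869,-0.1611)
member 4 (2-3): L=4.8435, (cx,cy)=(0.3235,0.9462)
member 5 (2-4): L=3.2690, (cx,cy)=(1.0000,0.0000)
member 6 (3-4): L=4.8888, (cx,cy)=(0.3481,-0.9374)
solve A·x = −loads:
  F[0-1] = -1830.5110 N (compression)
  F[0-2] = -1046.0095 N (compression)
  F[1-2] = +1281.3461 N (tension)
  F[1-3] = +82.1134 N (tension)
  F[2-3] = -112.7922 N (compression)
  F[2-4] = -44.5490 N (compression)
  F[3-4] = +127.9627 N (tension)
  Rx@0 = +1625.5800 N
  Ry@0 = +1736.3376 N
  Ry@4 = -119.9576 N

-1046.009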